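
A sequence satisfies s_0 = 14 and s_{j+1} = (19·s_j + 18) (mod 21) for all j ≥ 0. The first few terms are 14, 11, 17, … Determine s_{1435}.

11

Listing terms: s_0 = 14; s_1 = 11; s_2 = 17; s_3 = 5; s_4 = 8; s_5 = 2; s_6 = 14.
Since s_6 = s_0 = 14, the sequence is periodic with period 6.
So s_{1435} = s_{0 + ((1435-0) mod 6)} = s_1 = 11.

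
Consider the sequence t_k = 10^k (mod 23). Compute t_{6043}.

5

We have t_0 = 1; t_1 = 10; t_2 = 8; t_3 = 11; t_4 = 18; t_5 = 19; t_6 = 6; t_7 = 14; t_8 = 2; t_9 = 20; t_{10} = 16; t_{11} = 22; t_{12} = 13; t_{13} = 15; t_{14} = 12; t_{15} = 5; t_{16} = 4; t_{17} = 17; t_{18} = 9; t_{19} = 21; t_{20} = 3; t_{21} = 7; t_{22} = 1.
Since t_{22} = t_0 = 1, the sequence is periodic with period 22.
So t_{6043} = t_{0 + ((6043-0) mod 22)} = t_{15} = 5.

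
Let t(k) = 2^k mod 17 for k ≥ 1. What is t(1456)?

Listing terms: t(1) = 2; t(2) = 4; t(3) = 8; t(4) = 16; t(5) = 15; t(6) = 13; t(7) = 9; t(8) = 1; t(9) = 2.
Since t(9) = t(1) = 2, the sequence is periodic with period 8.
So t(1456) = t(1 + ((1456-1) mod 8)) = t(8) = 1.

1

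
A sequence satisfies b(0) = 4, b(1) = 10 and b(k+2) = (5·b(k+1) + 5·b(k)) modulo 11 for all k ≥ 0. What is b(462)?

b(0) = 4; b(1) = 10; b(2) = 4; b(3) = 4; b(4) = 7; b(5) = 0; b(6) = 2; b(7) = 10; b(8) = 5; b(9) = 9; b(10) = 4; b(11) = 10.
The sequence repeats with period 10.
(462 - 0) mod 10 = 2, so b(462) = b(2) = 4.

4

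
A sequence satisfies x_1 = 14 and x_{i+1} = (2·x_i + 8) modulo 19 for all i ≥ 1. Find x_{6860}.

17

Computing terms: x_1 = 14; x_2 = 17; x_3 = 4; x_4 = 16; x_5 = 2; x_6 = 12; x_7 = 13; x_8 = 15; x_9 = 0; x_{10} = 8; x_{11} = 5; x_{12} = 18; x_{13} = 6; x_{14} = 1; x_{15} = 10; x_{16} = 9; x_{17} = 7; x_{18} = 3; x_{19} = 14.
Since x_{19} = x_1 = 14, the sequence is periodic with period 18.
(6860 - 1) mod 18 = 1, so x_{6860} = x_2 = 17.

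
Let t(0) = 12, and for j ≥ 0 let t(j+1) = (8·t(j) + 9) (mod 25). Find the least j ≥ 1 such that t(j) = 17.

4

t(0) = 12,  t(1) = 5,  t(2) = 24,  t(3) = 1,  t(4) = 17,  t(5) = 20,  t(6) = 19,  t(7) = 11,  t(8) = 22,  t(9) = 10,  t(10) = 14,  t(11) = 21,  t(12) = 2,  t(13) = 0,  t(14) = 9,  t(15) = 6,  t(16) = 7,  t(17) = 15,  t(18) = 4,  t(19) = 16,  t(20) = 12.
Since t(20) = t(0) = 12, the sequence is periodic with period 20.
The value 17 first appears (with j ≥ 1) at t(4).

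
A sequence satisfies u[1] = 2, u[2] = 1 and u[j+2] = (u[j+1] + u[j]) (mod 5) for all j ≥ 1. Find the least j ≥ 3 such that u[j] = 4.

We have u[1] = 2; u[2] = 1; u[3] = 3; u[4] = 4; u[5] = 2; u[6] = 1.
The sequence repeats with period 4.
The value 4 first appears (with j ≥ 3) at u[4].

4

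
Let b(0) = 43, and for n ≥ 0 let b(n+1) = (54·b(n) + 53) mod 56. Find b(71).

We have b(0) = 43,  b(1) = 23,  b(2) = 7,  b(3) = 39,  b(4) = 31,  b(5) = 47,  b(6) = 15,  b(7) = 23.
Since b(7) = b(1) = 23, the sequence is eventually periodic: after a pre-period of length 1 it cycles with period 6.
For n ≥ 1, b(n) depends only on (n - 1) mod 6. (71 - 1) mod 6 = 4, so b(71) = b(5) = 47.

47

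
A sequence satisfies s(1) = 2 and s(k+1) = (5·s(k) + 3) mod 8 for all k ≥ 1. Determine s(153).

We have s(1) = 2,  s(2) = 5,  s(3) = 4,  s(4) = 7,  s(5) = 6,  s(6) = 1,  s(7) = 0,  s(8) = 3,  s(9) = 2.
The sequence repeats with period 8.
(153 - 1) mod 8 = 0, so s(153) = s(1) = 2.

2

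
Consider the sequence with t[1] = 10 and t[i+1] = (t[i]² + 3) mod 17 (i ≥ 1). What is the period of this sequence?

We have t[1] = 10, t[2] = 1, t[3] = 4, t[4] = 2, t[5] = 7, t[6] = 1.
Since t[6] = t[2] = 1, the sequence is eventually periodic: after a pre-period of length 1 it cycles with period 4.

4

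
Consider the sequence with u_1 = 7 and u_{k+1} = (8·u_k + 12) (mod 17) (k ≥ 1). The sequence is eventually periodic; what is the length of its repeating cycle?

u_1 = 7; u_2 = 0; u_3 = 12; u_4 = 6; u_5 = 9; u_6 = 16; u_7 = 4; u_8 = 10; u_9 = 7.
The sequence repeats with period 8.

8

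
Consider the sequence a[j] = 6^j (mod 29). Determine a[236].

We have a[0] = 1; a[1] = 6; a[2] = 7; a[3] = 13; a[4] = 20; a[5] = 4; a[6] = 24; a[7] = 28; a[8] = 23; a[9] = 22; a[10] = 16; a[11] = 9; a[12] = 25; a[13] = 5; a[14] = 1.
Since a[14] = a[0] = 1, the sequence is periodic with period 14.
So a[236] = a[0 + ((236-0) mod 14)] = a[12] = 25.

25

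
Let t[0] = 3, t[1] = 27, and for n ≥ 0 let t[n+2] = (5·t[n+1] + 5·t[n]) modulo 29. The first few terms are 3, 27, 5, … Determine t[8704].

Computing terms: t[0] = 3, t[1] = 27, t[2] = 5, t[3] = 15, t[4] = 13, t[5] = 24, t[6] = 11, t[7] = 1, t[8] = 2, t[9] = 15, t[10] = 27, t[11] = 7, t[12] = 25, t[13] = 15, t[14] = 26, t[15] = 2, t[16] = 24, t[17] = 14, t[18] = 16, t[19] = 5, t[20] = 18, t[21] = 28, t[22] = 27, t[23] = 14, t[24] = 2, t[25] = 22, t[26] = 4, t[27] = 14, t[28] = 3, t[29] = 27.
The sequence repeats with period 28.
So t[8704] = t[0 + ((8704-0) mod 28)] = t[24] = 2.

2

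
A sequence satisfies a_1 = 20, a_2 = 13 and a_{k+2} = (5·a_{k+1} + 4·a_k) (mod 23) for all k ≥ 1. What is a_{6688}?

Listing terms: a_1 = 20, a_2 = 13, a_3 = 7, a_4 = 18, a_5 = 3, a_6 = 18, a_7 = 10, a_8 = 7, a_9 = 6, a_{10} = 12, a_{11} = 15, a_{12} = 8, a_{13} = 8, a_{14} = 3, a_{15} = 1, a_{16} = 17, a_{17} = 20, a_{18} = 7, a_{19} = 0, a_{20} = 5, a_{21} = 2, a_{22} = 7, a_{23} = 20, a_{24} = 13.
The sequence repeats with period 22.
So a_{6688} = a_{1 + ((6688-1) mod 22)} = a_{22} = 7.

7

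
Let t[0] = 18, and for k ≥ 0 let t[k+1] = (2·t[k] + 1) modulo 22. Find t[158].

1

t[0] = 18, t[1] = 15, t[2] = 9, t[3] = 19, t[4] = 17, t[5] = 13, t[6] = 5, t[7] = 11, t[8] = 1, t[9] = 3, t[10] = 7, t[11] = 15.
Since t[11] = t[1] = 15, the sequence is eventually periodic: after a pre-period of length 1 it cycles with period 10.
For k ≥ 1, t[k] depends only on (k - 1) mod 10. (158 - 1) mod 10 = 7, so t[158] = t[8] = 1.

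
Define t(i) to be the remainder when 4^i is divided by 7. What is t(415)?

t(1) = 4,  t(2) = 2,  t(3) = 1,  t(4) = 4.
Since t(4) = t(1) = 4, the sequence is periodic with period 3.
So t(415) = t(1 + ((415-1) mod 3)) = t(1) = 4.

4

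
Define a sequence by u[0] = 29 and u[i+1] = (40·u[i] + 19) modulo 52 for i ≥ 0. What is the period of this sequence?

Listing terms: u[0] = 29, u[1] = 35, u[2] = 15, u[3] = 47, u[4] = 27, u[5] = 7, u[6] = 39, u[7] = 19, u[8] = 51, u[9] = 31, u[10] = 11, u[11] = 43, u[12] = 23, u[13] = 3, u[14] = 35.
Since u[14] = u[1] = 35, the sequence is eventually periodic: after a pre-period of length 1 it cycles with period 13.

13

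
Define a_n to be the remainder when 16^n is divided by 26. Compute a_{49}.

Computing terms: a_1 = 16, a_2 = 22, a_3 = 14, a_4 = 16.
Since a_4 = a_1 = 16, the sequence is periodic with period 3.
(49 - 1) mod 3 = 0, so a_{49} = a_1 = 16.

16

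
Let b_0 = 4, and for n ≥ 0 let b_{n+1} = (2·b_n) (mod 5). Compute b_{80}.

b_0 = 4, b_1 = 3, b_2 = 1, b_3 = 2, b_4 = 4.
Since b_4 = b_0 = 4, the sequence is periodic with period 4.
So b_{80} = b_{0 + ((80-0) mod 4)} = b_0 = 4.

4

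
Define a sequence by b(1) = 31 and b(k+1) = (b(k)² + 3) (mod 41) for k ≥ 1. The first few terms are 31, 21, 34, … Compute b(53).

40

b(1) = 31; b(2) = 21; b(3) = 34; b(4) = 11; b(5) = 1; b(6) = 4; b(7) = 19; b(8) = 36; b(9) = 28; b(10) = 8; b(11) = 26; b(12) = 23; b(13) = 40; b(14) = 4.
Since b(14) = b(6) = 4, the sequence is eventually periodic: after a pre-period of length 5 it cycles with period 8.
For k ≥ 6, b(k) depends only on (k - 6) mod 8. (53 - 6) mod 8 = 7, so b(53) = b(13) = 40.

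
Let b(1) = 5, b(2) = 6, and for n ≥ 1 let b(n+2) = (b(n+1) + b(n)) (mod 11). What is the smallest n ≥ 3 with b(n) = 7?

7

Listing terms: b(1) = 5; b(2) = 6; b(3) = 0; b(4) = 6; b(5) = 6; b(6) = 1; b(7) = 7; b(8) = 8; b(9) = 4; b(10) = 1; b(11) = 5; b(12) = 6.
Since (b(11), b(12)) = (b(1), b(2)) = (5, 6) (two consecutive terms determine the rest), the sequence is periodic with period 10.
The value 7 first appears (with n ≥ 3) at b(7).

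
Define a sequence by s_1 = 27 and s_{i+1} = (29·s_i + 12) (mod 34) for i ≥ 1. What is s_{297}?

Listing terms: s_1 = 27, s_2 = 13, s_3 = 15, s_4 = 5, s_5 = 21, s_6 = 9, s_7 = 1, s_8 = 7, s_9 = 11, s_{10} = 25, s_{11} = 23, s_{12} = 33, s_{13} = 17, s_{14} = 29, s_{15} = 3, s_{16} = 31, s_{17} = 27.
The sequence repeats with period 16.
(297 - 1) mod 16 = 8, so s_{297} = s_9 = 11.

11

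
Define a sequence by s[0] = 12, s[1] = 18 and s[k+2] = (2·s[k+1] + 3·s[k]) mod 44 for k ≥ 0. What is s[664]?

Computing terms: s[0] = 12; s[1] = 18; s[2] = 28; s[3] = 22; s[4] = 40; s[5] = 14; s[6] = 16; s[7] = 30; s[8] = 20; s[9] = 42; s[10] = 12; s[11] = 18.
The sequence repeats with period 10.
(664 - 0) mod 10 = 4, so s[664] = s[4] = 40.

40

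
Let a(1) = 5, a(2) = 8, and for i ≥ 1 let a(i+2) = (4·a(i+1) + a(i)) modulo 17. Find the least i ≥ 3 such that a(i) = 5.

We have a(1) = 5,  a(2) = 8,  a(3) = 3,  a(4) = 3,  a(5) = 15,  a(6) = 12,  a(7) = 12,  a(8) = 9,  a(9) = 14,  a(10) = 14,  a(11) = 2,  a(12) = 5,  a(13) = 5,  a(14) = 8.
Since (a(13), a(14)) = (a(1), a(2)) = (5, 8) (two consecutive terms determine the rest), the sequence is periodic with period 12.
The value 5 first appears (with i ≥ 3) at a(12).

12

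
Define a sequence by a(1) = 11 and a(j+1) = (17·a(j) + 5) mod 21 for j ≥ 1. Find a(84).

9

We have a(1) = 11, a(2) = 3, a(3) = 14, a(4) = 12, a(5) = 20, a(6) = 9, a(7) = 11.
The sequence repeats with period 6.
(84 - 1) mod 6 = 5, so a(84) = a(6) = 9.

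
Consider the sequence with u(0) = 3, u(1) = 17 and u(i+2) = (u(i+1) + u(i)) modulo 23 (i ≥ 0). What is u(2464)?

2

u(0) = 3; u(1) = 17; u(2) = 20; u(3) = 14; u(4) = 11; u(5) = 2; u(6) = 13; u(7) = 15; u(8) = 5; u(9) = 20; u(10) = 2; u(11) = 22; u(12) = 1; u(13) = 0; u(14) = 1; u(15) = 1; u(16) = 2; u(17) = 3; u(18) = 5; u(19) = 8; u(20) = 13; u(21) = 21; u(22) = 11; u(23) = 9; u(24) = 20; u(25) = 6; u(26) = 3; u(27) = 9; u(28) = 12; u(29) = 21; u(30) = 10; u(31) = 8; u(32) = 18; u(33) = 3; u(34) = 21; u(35) = 1; u(36) = 22; u(37) = 0; u(38) = 22; u(39) = 22; u(40) = 21; u(41) = 20; u(42) = 18; u(43) = 15; u(44) = 10; u(45) = 2; u(46) = 12; u(47) = 14; u(48) = 3; u(49) = 17.
Since (u(48), u(49)) = (u(0), u(1)) = (3, 17) (two consecutive terms determine the rest), the sequence is periodic with period 48.
(2464 - 0) mod 48 = 16, so u(2464) = u(16) = 2.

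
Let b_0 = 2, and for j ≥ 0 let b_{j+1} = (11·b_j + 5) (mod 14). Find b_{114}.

Listing terms: b_0 = 2; b_1 = 13; b_2 = 8; b_3 = 9; b_4 = 6; b_5 = 1; b_6 = 2.
Since b_6 = b_0 = 2, the sequence is periodic with period 6.
So b_{114} = b_{0 + ((114-0) mod 6)} = b_0 = 2.

2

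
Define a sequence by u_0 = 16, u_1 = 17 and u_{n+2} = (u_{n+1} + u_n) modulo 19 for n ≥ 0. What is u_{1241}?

1

Listing terms: u_0 = 16,  u_1 = 17,  u_2 = 14,  u_3 = 12,  u_4 = 7,  u_5 = 0,  u_6 = 7,  u_7 = 7,  u_8 = 14,  u_9 = 2,  u_{10} = 16,  u_{11} = 18,  u_{12} = 15,  u_{13} = 14,  u_{14} = 10,  u_{15} = 5,  u_{16} = 15,  u_{17} = 1,  u_{18} = 16,  u_{19} = 17.
Since (u_{18}, u_{19}) = (u_0, u_1) = (16, 17) (two consecutive terms determine the rest), the sequence is periodic with period 18.
(1241 - 0) mod 18 = 17, so u_{1241} = u_{17} = 1.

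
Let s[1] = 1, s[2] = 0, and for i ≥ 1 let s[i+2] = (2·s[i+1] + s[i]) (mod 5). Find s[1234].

We have s[1] = 1,  s[2] = 0,  s[3] = 1,  s[4] = 2,  s[5] = 0,  s[6] = 2,  s[7] = 4,  s[8] = 0,  s[9] = 4,  s[10] = 3,  s[11] = 0,  s[12] = 3,  s[13] = 1,  s[14] = 0.
Since (s[13], s[14]) = (s[1], s[2]) = (1, 0) (two consecutive terms determine the rest), the sequence is periodic with period 12.
So s[1234] = s[1 + ((1234-1) mod 12)] = s[10] = 3.

3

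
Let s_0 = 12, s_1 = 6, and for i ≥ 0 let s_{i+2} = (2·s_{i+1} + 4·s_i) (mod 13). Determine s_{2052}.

11

s_0 = 12; s_1 = 6; s_2 = 8; s_3 = 1; s_4 = 8; s_5 = 7; s_6 = 7; s_7 = 3; s_8 = 8; s_9 = 2; s_{10} = 10; s_{11} = 2; s_{12} = 5; s_{13} = 5; s_{14} = 4; s_{15} = 2; s_{16} = 7; s_{17} = 9; s_{18} = 7; s_{19} = 11; s_{20} = 11; s_{21} = 1; s_{22} = 7; s_{23} = 5; s_{24} = 12; s_{25} = 5; s_{26} = 6; s_{27} = 6; s_{28} = 10; s_{29} = 5; s_{30} = 11; s_{31} = 3; s_{32} = 11; s_{33} = 8; s_{34} = 8; s_{35} = 9; s_{36} = 11; s_{37} = 6; s_{38} = 4; s_{39} = 6; s_{40} = 2; s_{41} = 2; s_{42} = 12; s_{43} = 6.
Since (s_{42}, s_{43}) = (s_0, s_1) = (12, 6) (two consecutive terms determine the rest), the sequence is periodic with period 42.
(2052 - 0) mod 42 = 36, so s_{2052} = s_{36} = 11.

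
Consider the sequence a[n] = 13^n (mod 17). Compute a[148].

1

a[0] = 1,  a[1] = 13,  a[2] = 16,  a[3] = 4,  a[4] = 1.
The sequence repeats with period 4.
So a[148] = a[0 + ((148-0) mod 4)] = a[0] = 1.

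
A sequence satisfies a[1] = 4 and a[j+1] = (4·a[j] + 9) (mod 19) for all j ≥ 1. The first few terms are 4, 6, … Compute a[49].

We have a[1] = 4,  a[2] = 6,  a[3] = 14,  a[4] = 8,  a[5] = 3,  a[6] = 2,  a[7] = 17,  a[8] = 1,  a[9] = 13,  a[10] = 4.
The sequence repeats with period 9.
(49 - 1) mod 9 = 3, so a[49] = a[4] = 8.

8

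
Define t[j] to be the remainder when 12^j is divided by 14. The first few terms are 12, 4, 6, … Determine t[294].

8

t[1] = 12, t[2] = 4, t[3] = 6, t[4] = 2, t[5] = 10, t[6] = 8, t[7] = 12.
Since t[7] = t[1] = 12, the sequence is periodic with period 6.
(294 - 1) mod 6 = 5, so t[294] = t[6] = 8.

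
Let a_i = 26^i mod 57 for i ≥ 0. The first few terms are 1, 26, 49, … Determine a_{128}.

a_0 = 1, a_1 = 26, a_2 = 49, a_3 = 20, a_4 = 7, a_5 = 11, a_6 = 1.
The sequence repeats with period 6.
(128 - 0) mod 6 = 2, so a_{128} = a_2 = 49.

49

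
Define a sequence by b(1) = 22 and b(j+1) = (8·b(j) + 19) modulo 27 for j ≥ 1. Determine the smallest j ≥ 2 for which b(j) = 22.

We have b(1) = 22; b(2) = 6; b(3) = 13; b(4) = 15; b(5) = 4; b(6) = 24; b(7) = 22.
Since b(7) = b(1) = 22, the sequence is periodic with period 6.
The value 22 next appears (with j ≥ 2) at b(7).

7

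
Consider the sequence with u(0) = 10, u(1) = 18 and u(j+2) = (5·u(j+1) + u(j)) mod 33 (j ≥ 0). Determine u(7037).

Listing terms: u(0) = 10, u(1) = 18, u(2) = 1, u(3) = 23, u(4) = 17, u(5) = 9, u(6) = 29, u(7) = 22, u(8) = 7, u(9) = 24, u(10) = 28, u(11) = 32, u(12) = 23, u(13) = 15, u(14) = 32, u(15) = 10, u(16) = 16, u(17) = 24, u(18) = 4, u(19) = 11, u(20) = 26, u(21) = 9, u(22) = 5, u(23) = 1, u(24) = 10, u(25) = 18.
Since (u(24), u(25)) = (u(0), u(1)) = (10, 18) (two consecutive terms determine the rest), the sequence is periodic with period 24.
(7037 - 0) mod 24 = 5, so u(7037) = u(5) = 9.

9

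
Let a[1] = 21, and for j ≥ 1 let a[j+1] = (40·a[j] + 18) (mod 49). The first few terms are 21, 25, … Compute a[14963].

a[1] = 21,  a[2] = 25,  a[3] = 38,  a[4] = 19,  a[5] = 43,  a[6] = 23,  a[7] = 7,  a[8] = 4,  a[9] = 31,  a[10] = 33,  a[11] = 15,  a[12] = 30,  a[13] = 42,  a[14] = 32,  a[15] = 24,  a[16] = 47,  a[17] = 36,  a[18] = 37,  a[19] = 28,  a[20] = 11,  a[21] = 17,  a[22] = 12,  a[23] = 8,  a[24] = 44,  a[25] = 14,  a[26] = 39,  a[27] = 10,  a[28] = 26,  a[29] = 29,  a[30] = 2,  a[31] = 0,  a[32] = 18,  a[33] = 3,  a[34] = 40,  a[35] = 1,  a[36] = 9,  a[37] = 35,  a[38] = 46,  a[39] = 45,  a[40] = 5,  a[41] = 22,  a[42] = 16,  a[43] = 21.
The sequence repeats with period 42.
(14963 - 1) mod 42 = 10, so a[14963] = a[11] = 15.

15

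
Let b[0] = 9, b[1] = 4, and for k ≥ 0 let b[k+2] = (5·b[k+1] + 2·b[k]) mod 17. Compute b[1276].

12

We have b[0] = 9, b[1] = 4, b[2] = 4, b[3] = 11, b[4] = 12, b[5] = 14, b[6] = 9, b[7] = 5, b[8] = 9, b[9] = 4.
The sequence repeats with period 8.
So b[1276] = b[0 + ((1276-0) mod 8)] = b[4] = 12.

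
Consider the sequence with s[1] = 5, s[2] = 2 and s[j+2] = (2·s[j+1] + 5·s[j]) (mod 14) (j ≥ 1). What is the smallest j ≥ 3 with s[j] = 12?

4

s[1] = 5,  s[2] = 2,  s[3] = 1,  s[4] = 12,  s[5] = 1,  s[6] = 6,  s[7] = 3,  s[8] = 8,  s[9] = 3,  s[10] = 4,  s[11] = 9,  s[12] = 10,  s[13] = 9,  s[14] = 12,  s[15] = 13,  s[16] = 2,  s[17] = 13,  s[18] = 8,  s[19] = 11,  s[20] = 6,  s[21] = 11,  s[22] = 10,  s[23] = 5,  s[24] = 4,  s[25] = 5,  s[26] = 2.
The sequence repeats with period 24.
The value 12 first appears (with j ≥ 3) at s[4].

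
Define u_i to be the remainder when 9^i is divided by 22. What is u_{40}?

1

Computing terms: u_0 = 1,  u_1 = 9,  u_2 = 15,  u_3 = 3,  u_4 = 5,  u_5 = 1.
The sequence repeats with period 5.
(40 - 0) mod 5 = 0, so u_{40} = u_0 = 1.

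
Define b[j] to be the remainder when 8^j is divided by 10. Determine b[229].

8

b[1] = 8; b[2] = 4; b[3] = 2; b[4] = 6; b[5] = 8.
The sequence repeats with period 4.
(229 - 1) mod 4 = 0, so b[229] = b[1] = 8.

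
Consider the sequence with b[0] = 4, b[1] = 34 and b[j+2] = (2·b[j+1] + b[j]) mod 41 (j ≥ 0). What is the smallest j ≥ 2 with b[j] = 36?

6

Computing terms: b[0] = 4; b[1] = 34; b[2] = 31; b[3] = 14; b[4] = 18; b[5] = 9; b[6] = 36; b[7] = 40; b[8] = 34; b[9] = 26; b[10] = 4; b[11] = 34.
The sequence repeats with period 10.
The value 36 first appears (with j ≥ 2) at b[6].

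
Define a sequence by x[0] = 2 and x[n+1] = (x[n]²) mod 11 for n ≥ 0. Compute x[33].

4

Computing terms: x[0] = 2; x[1] = 4; x[2] = 5; x[3] = 3; x[4] = 9; x[5] = 4.
Since x[5] = x[1] = 4, the sequence is eventually periodic: after a pre-period of length 1 it cycles with period 4.
For n ≥ 1, x[n] depends only on (n - 1) mod 4. (33 - 1) mod 4 = 0, so x[33] = x[1] = 4.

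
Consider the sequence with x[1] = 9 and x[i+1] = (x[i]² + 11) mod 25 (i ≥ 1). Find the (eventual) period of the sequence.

3

Listing terms: x[1] = 9, x[2] = 17, x[3] = 0, x[4] = 11, x[5] = 7, x[6] = 10, x[7] = 11.
Since x[7] = x[4] = 11, the sequence is eventually periodic: after a pre-period of length 3 it cycles with period 3.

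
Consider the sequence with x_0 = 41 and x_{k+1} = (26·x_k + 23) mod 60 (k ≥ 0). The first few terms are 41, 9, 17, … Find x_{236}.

29

x_0 = 41; x_1 = 9; x_2 = 17; x_3 = 45; x_4 = 53; x_5 = 21; x_6 = 29; x_7 = 57; x_8 = 5; x_9 = 33; x_{10} = 41.
The sequence repeats with period 10.
(236 - 0) mod 10 = 6, so x_{236} = x_6 = 29.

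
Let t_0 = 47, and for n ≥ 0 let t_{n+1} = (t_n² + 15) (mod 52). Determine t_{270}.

3

We have t_0 = 47; t_1 = 40; t_2 = 3; t_3 = 24; t_4 = 19; t_5 = 12; t_6 = 3.
Since t_6 = t_2 = 3, the sequence is eventually periodic: after a pre-period of length 2 it cycles with period 4.
For n ≥ 2, t_n depends only on (n - 2) mod 4. (270 - 2) mod 4 = 0, so t_{270} = t_2 = 3.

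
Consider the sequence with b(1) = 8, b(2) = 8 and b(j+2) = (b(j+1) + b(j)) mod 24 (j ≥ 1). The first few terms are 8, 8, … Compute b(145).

8

We have b(1) = 8; b(2) = 8; b(3) = 16; b(4) = 0; b(5) = 16; b(6) = 16; b(7) = 8; b(8) = 0; b(9) = 8; b(10) = 8.
The sequence repeats with period 8.
So b(145) = b(1 + ((145-1) mod 8)) = b(1) = 8.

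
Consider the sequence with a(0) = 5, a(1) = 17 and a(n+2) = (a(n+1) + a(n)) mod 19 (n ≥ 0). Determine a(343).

We have a(0) = 5,  a(1) = 17,  a(2) = 3,  a(3) = 1,  a(4) = 4,  a(5) = 5,  a(6) = 9,  a(7) = 14,  a(8) = 4,  a(9) = 18,  a(10) = 3,  a(11) = 2,  a(12) = 5,  a(13) = 7,  a(14) = 12,  a(15) = 0,  a(16) = 12,  a(17) = 12,  a(18) = 5,  a(19) = 17.
Since (a(18), a(19)) = (a(0), a(1)) = (5, 17) (two consecutive terms determine the rest), the sequence is periodic with period 18.
(343 - 0) mod 18 = 1, so a(343) = a(1) = 17.

17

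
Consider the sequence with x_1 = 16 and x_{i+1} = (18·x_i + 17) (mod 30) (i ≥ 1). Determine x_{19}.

We have x_1 = 16, x_2 = 5, x_3 = 17, x_4 = 23, x_5 = 11, x_6 = 5.
Since x_6 = x_2 = 5, the sequence is eventually periodic: after a pre-period of length 1 it cycles with period 4.
For i ≥ 2, x_i depends only on (i - 2) mod 4. (19 - 2) mod 4 = 1, so x_{19} = x_3 = 17.

17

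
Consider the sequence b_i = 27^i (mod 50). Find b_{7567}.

b_1 = 27, b_2 = 29, b_3 = 33, b_4 = 41, b_5 = 7, b_6 = 39, b_7 = 3, b_8 = 31, b_9 = 37, b_{10} = 49, b_{11} = 23, b_{12} = 21, b_{13} = 17, b_{14} = 9, b_{15} = 43, b_{16} = 11, b_{17} = 47, b_{18} = 19, b_{19} = 13, b_{20} = 1, b_{21} = 27.
The sequence repeats with period 20.
(7567 - 1) mod 20 = 6, so b_{7567} = b_7 = 3.

3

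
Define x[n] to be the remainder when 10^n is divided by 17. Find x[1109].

We have x[1] = 10,  x[2] = 15,  x[3] = 14,  x[4] = 4,  x[5] = 6,  x[6] = 9,  x[7] = 5,  x[8] = 16,  x[9] = 7,  x[10] = 2,  x[11] = 3,  x[12] = 13,  x[13] = 11,  x[14] = 8,  x[15] = 12,  x[16] = 1,  x[17] = 10.
Since x[17] = x[1] = 10, the sequence is periodic with period 16.
(1109 - 1) mod 16 = 4, so x[1109] = x[5] = 6.

6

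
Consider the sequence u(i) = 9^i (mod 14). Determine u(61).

u(0) = 1, u(1) = 9, u(2) = 11, u(3) = 1.
Since u(3) = u(0) = 1, the sequence is periodic with period 3.
(61 - 0) mod 3 = 1, so u(61) = u(1) = 9.

9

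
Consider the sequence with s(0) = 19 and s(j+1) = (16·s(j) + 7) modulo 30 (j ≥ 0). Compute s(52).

Computing terms: s(0) = 19, s(1) = 11, s(2) = 3, s(3) = 25, s(4) = 17, s(5) = 9, s(6) = 1, s(7) = 23, s(8) = 15, s(9) = 7, s(10) = 29, s(11) = 21, s(12) = 13, s(13) = 5, s(14) = 27, s(15) = 19.
The sequence repeats with period 15.
So s(52) = s(0 + ((52-0) mod 15)) = s(7) = 23.

23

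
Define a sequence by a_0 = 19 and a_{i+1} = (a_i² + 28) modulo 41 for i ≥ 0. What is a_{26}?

10

Computing terms: a_0 = 19, a_1 = 20, a_2 = 18, a_3 = 24, a_4 = 30, a_5 = 26, a_6 = 7, a_7 = 36, a_8 = 12, a_9 = 8, a_{10} = 10, a_{11} = 5, a_{12} = 12.
Since a_{12} = a_8 = 12, the sequence is eventually periodic: after a pre-period of length 8 it cycles with period 4.
For i ≥ 8, a_i depends only on (i - 8) mod 4. (26 - 8) mod 4 = 2, so a_{26} = a_{10} = 10.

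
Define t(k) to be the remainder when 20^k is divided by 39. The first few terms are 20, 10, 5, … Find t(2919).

5

Computing terms: t(1) = 20,  t(2) = 10,  t(3) = 5,  t(4) = 22,  t(5) = 11,  t(6) = 25,  t(7) = 32,  t(8) = 16,  t(9) = 8,  t(10) = 4,  t(11) = 2,  t(12) = 1,  t(13) = 20.
Since t(13) = t(1) = 20, the sequence is periodic with period 12.
So t(2919) = t(1 + ((2919-1) mod 12)) = t(3) = 5.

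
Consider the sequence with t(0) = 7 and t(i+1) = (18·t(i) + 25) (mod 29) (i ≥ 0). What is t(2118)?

Computing terms: t(0) = 7, t(1) = 6, t(2) = 17, t(3) = 12, t(4) = 9, t(5) = 13, t(6) = 27, t(7) = 18, t(8) = 1, t(9) = 14, t(10) = 16, t(11) = 23, t(12) = 4, t(13) = 10, t(14) = 2, t(15) = 3, t(16) = 21, t(17) = 26, t(18) = 0, t(19) = 25, t(20) = 11, t(21) = 20, t(22) = 8, t(23) = 24, t(24) = 22, t(25) = 15, t(26) = 5, t(27) = 28, t(28) = 7.
Since t(28) = t(0) = 7, the sequence is periodic with period 28.
So t(2118) = t(0 + ((2118-0) mod 28)) = t(18) = 0.

0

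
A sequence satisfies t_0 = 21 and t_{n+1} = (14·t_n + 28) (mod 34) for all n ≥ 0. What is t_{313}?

32

t_0 = 21, t_1 = 16, t_2 = 14, t_3 = 20, t_4 = 2, t_5 = 22, t_6 = 30, t_7 = 6, t_8 = 10, t_9 = 32, t_{10} = 0, t_{11} = 28, t_{12} = 12, t_{13} = 26, t_{14} = 18, t_{15} = 8, t_{16} = 4, t_{17} = 16.
Since t_{17} = t_1 = 16, the sequence is eventually periodic: after a pre-period of length 1 it cycles with period 16.
For n ≥ 1, t_n depends only on (n - 1) mod 16. (313 - 1) mod 16 = 8, so t_{313} = t_9 = 32.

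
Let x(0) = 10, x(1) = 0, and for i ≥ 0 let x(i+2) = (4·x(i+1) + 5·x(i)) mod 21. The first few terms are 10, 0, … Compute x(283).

Listing terms: x(0) = 10; x(1) = 0; x(2) = 8; x(3) = 11; x(4) = 0; x(5) = 13; x(6) = 10; x(7) = 0.
Since (x(6), x(7)) = (x(0), x(1)) = (10, 0) (two consecutive terms determine the rest), the sequence is periodic with period 6.
So x(283) = x(0 + ((283-0) mod 6)) = x(1) = 0.

0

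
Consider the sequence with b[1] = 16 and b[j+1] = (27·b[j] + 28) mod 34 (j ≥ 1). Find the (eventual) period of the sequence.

Computing terms: b[1] = 16, b[2] = 18, b[3] = 4, b[4] = 0, b[5] = 28, b[6] = 2, b[7] = 14, b[8] = 32, b[9] = 8, b[10] = 6, b[11] = 20, b[12] = 24, b[13] = 30, b[14] = 22, b[15] = 10, b[16] = 26, b[17] = 16.
The sequence repeats with period 16.

16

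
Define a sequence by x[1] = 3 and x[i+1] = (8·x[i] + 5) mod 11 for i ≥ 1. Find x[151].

3

We have x[1] = 3,  x[2] = 7,  x[3] = 6,  x[4] = 9,  x[5] = 0,  x[6] = 5,  x[7] = 1,  x[8] = 2,  x[9] = 10,  x[10] = 8,  x[11] = 3.
Since x[11] = x[1] = 3, the sequence is periodic with period 10.
So x[151] = x[1 + ((151-1) mod 10)] = x[1] = 3.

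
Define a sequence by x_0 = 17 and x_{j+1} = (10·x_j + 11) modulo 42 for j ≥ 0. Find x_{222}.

17

x_0 = 17; x_1 = 13; x_2 = 15; x_3 = 35; x_4 = 25; x_5 = 9; x_6 = 17.
Since x_6 = x_0 = 17, the sequence is periodic with period 6.
(222 - 0) mod 6 = 0, so x_{222} = x_0 = 17.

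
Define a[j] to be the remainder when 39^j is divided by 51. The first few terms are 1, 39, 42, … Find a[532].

We have a[0] = 1; a[1] = 39; a[2] = 42; a[3] = 6; a[4] = 30; a[5] = 48; a[6] = 36; a[7] = 27; a[8] = 33; a[9] = 12; a[10] = 9; a[11] = 45; a[12] = 21; a[13] = 3; a[14] = 15; a[15] = 24; a[16] = 18; a[17] = 39.
Since a[17] = a[1] = 39, the sequence is eventually periodic: after a pre-period of length 1 it cycles with period 16.
For j ≥ 1, a[j] depends only on (j - 1) mod 16. (532 - 1) mod 16 = 3, so a[532] = a[4] = 30.

30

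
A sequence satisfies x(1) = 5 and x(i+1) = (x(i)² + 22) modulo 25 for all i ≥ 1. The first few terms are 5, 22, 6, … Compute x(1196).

8

x(1) = 5; x(2) = 22; x(3) = 6; x(4) = 8; x(5) = 11; x(6) = 18; x(7) = 21; x(8) = 13; x(9) = 16; x(10) = 3; x(11) = 6.
Since x(11) = x(3) = 6, the sequence is eventually periodic: after a pre-period of length 2 it cycles with period 8.
For i ≥ 3, x(i) depends only on (i - 3) mod 8. (1196 - 3) mod 8 = 1, so x(1196) = x(4) = 8.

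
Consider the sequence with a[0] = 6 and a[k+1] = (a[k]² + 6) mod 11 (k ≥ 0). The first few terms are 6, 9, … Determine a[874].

0

Listing terms: a[0] = 6; a[1] = 9; a[2] = 10; a[3] = 7; a[4] = 0; a[5] = 6.
Since a[5] = a[0] = 6, the sequence is periodic with period 5.
(874 - 0) mod 5 = 4, so a[874] = a[4] = 0.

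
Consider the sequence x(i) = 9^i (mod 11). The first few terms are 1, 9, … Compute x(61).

Computing terms: x(0) = 1; x(1) = 9; x(2) = 4; x(3) = 3; x(4) = 5; x(5) = 1.
Since x(5) = x(0) = 1, the sequence is periodic with period 5.
(61 - 0) mod 5 = 1, so x(61) = x(1) = 9.

9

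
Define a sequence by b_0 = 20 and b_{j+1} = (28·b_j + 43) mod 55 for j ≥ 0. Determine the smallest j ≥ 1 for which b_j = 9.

Computing terms: b_0 = 20,  b_1 = 53,  b_2 = 42,  b_3 = 9,  b_4 = 20.
The sequence repeats with period 4.
The value 9 first appears (with j ≥ 1) at b_3.

3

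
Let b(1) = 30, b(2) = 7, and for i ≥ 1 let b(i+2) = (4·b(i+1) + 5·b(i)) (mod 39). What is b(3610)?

Listing terms: b(1) = 30,  b(2) = 7,  b(3) = 22,  b(4) = 6,  b(5) = 17,  b(6) = 20,  b(7) = 9,  b(8) = 19,  b(9) = 4,  b(10) = 33,  b(11) = 35,  b(12) = 32,  b(13) = 30,  b(14) = 7.
Since (b(13), b(14)) = (b(1), b(2)) = (30, 7) (two consecutive terms determine the rest), the sequence is periodic with period 12.
So b(3610) = b(1 + ((3610-1) mod 12)) = b(10) = 33.

33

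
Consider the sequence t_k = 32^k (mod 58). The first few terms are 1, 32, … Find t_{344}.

36

Listing terms: t_0 = 1, t_1 = 32, t_2 = 38, t_3 = 56, t_4 = 52, t_5 = 40, t_6 = 4, t_7 = 12, t_8 = 36, t_9 = 50, t_{10} = 34, t_{11} = 44, t_{12} = 16, t_{13} = 48, t_{14} = 28, t_{15} = 26, t_{16} = 20, t_{17} = 2, t_{18} = 6, t_{19} = 18, t_{20} = 54, t_{21} = 46, t_{22} = 22, t_{23} = 8, t_{24} = 24, t_{25} = 14, t_{26} = 42, t_{27} = 10, t_{28} = 30, t_{29} = 32.
Since t_{29} = t_1 = 32, the sequence is eventually periodic: after a pre-period of length 1 it cycles with period 28.
For k ≥ 1, t_k depends only on (k - 1) mod 28. (344 - 1) mod 28 = 7, so t_{344} = t_8 = 36.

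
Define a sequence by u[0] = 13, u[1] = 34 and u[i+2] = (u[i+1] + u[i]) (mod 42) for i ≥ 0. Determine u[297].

Listing terms: u[0] = 13; u[1] = 34; u[2] = 5; u[3] = 39; u[4] = 2; u[5] = 41; u[6] = 1; u[7] = 0; u[8] = 1; u[9] = 1; u[10] = 2; u[11] = 3; u[12] = 5; u[13] = 8; u[14] = 13; u[15] = 21; u[16] = 34; u[17] = 13; u[18] = 5; u[19] = 18; u[20] = 23; u[21] = 41; u[22] = 22; u[23] = 21; u[24] = 1; u[25] = 22; u[26] = 23; u[27] = 3; u[28] = 26; u[29] = 29; u[30] = 13; u[31] = 0; u[32] = 13; u[33] = 13; u[34] = 26; u[35] = 39; u[36] = 23; u[37] = 20; u[38] = 1; u[39] = 21; u[40] = 22; u[41] = 1; u[42] = 23; u[43] = 24; u[44] = 5; u[45] = 29; u[46] = 34; u[47] = 21; u[48] = 13; u[49] = 34.
Since (u[48], u[49]) = (u[0], u[1]) = (13, 34) (two consecutive terms determine the rest), the sequence is periodic with period 48.
(297 - 0) mod 48 = 9, so u[297] = u[9] = 1.

1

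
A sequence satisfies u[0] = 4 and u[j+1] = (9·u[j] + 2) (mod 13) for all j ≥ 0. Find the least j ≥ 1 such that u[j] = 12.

1

u[0] = 4,  u[1] = 12,  u[2] = 6,  u[3] = 4.
Since u[3] = u[0] = 4, the sequence is periodic with period 3.
The value 12 first appears (with j ≥ 1) at u[1].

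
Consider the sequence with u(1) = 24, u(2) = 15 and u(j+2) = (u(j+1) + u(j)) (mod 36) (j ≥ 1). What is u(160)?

18

We have u(1) = 24,  u(2) = 15,  u(3) = 3,  u(4) = 18,  u(5) = 21,  u(6) = 3,  u(7) = 24,  u(8) = 27,  u(9) = 15,  u(10) = 6,  u(11) = 21,  u(12) = 27,  u(13) = 12,  u(14) = 3,  u(15) = 15,  u(16) = 18,  u(17) = 33,  u(18) = 15,  u(19) = 12,  u(20) = 27,  u(21) = 3,  u(22) = 30,  u(23) = 33,  u(24) = 27,  u(25) = 24,  u(26) = 15.
The sequence repeats with period 24.
So u(160) = u(1 + ((160-1) mod 24)) = u(16) = 18.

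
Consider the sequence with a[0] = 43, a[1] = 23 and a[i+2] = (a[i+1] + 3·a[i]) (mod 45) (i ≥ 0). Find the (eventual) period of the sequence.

24

Computing terms: a[0] = 43,  a[1] = 23,  a[2] = 17,  a[3] = 41,  a[4] = 2,  a[5] = 35,  a[6] = 41,  a[7] = 11,  a[8] = 44,  a[9] = 32,  a[10] = 29,  a[11] = 35,  a[12] = 32,  a[13] = 2,  a[14] = 8,  a[15] = 14,  a[16] = 38,  a[17] = 35,  a[18] = 14,  a[19] = 29,  a[20] = 26,  a[21] = 23,  a[22] = 11,  a[23] = 35,  a[24] = 23,  a[25] = 38,  a[26] = 17,  a[27] = 41.
Since (a[26], a[27]) = (a[2], a[3]) = (17, 41) (two consecutive terms determine the rest), the sequence is eventually periodic: after a pre-period of length 2 it cycles with period 24.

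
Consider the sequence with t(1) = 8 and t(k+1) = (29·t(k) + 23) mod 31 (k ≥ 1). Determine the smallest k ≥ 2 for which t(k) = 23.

t(1) = 8, t(2) = 7, t(3) = 9, t(4) = 5, t(5) = 13, t(6) = 28, t(7) = 29, t(8) = 27, t(9) = 0, t(10) = 23, t(11) = 8.
Since t(11) = t(1) = 8, the sequence is periodic with period 10.
The value 23 first appears (with k ≥ 2) at t(10).

10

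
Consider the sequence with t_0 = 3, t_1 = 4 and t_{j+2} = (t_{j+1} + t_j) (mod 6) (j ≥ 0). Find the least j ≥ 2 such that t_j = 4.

Listing terms: t_0 = 3, t_1 = 4, t_2 = 1, t_3 = 5, t_4 = 0, t_5 = 5, t_6 = 5, t_7 = 4, t_8 = 3, t_9 = 1, t_{10} = 4, t_{11} = 5, t_{12} = 3, t_{13} = 2, t_{14} = 5, t_{15} = 1, t_{16} = 0, t_{17} = 1, t_{18} = 1, t_{19} = 2, t_{20} = 3, t_{21} = 5, t_{22} = 2, t_{23} = 1, t_{24} = 3, t_{25} = 4.
The sequence repeats with period 24.
The value 4 first appears (with j ≥ 2) at t_7.

7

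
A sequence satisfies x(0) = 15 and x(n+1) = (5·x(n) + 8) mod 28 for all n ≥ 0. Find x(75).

Computing terms: x(0) = 15, x(1) = 27, x(2) = 3, x(3) = 23, x(4) = 11, x(5) = 7, x(6) = 15.
The sequence repeats with period 6.
(75 - 0) mod 6 = 3, so x(75) = x(3) = 23.

23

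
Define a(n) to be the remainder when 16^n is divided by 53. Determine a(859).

Listing terms: a(0) = 1, a(1) = 16, a(2) = 44, a(3) = 15, a(4) = 28, a(5) = 24, a(6) = 13, a(7) = 49, a(8) = 42, a(9) = 36, a(10) = 46, a(11) = 47, a(12) = 10, a(13) = 1.
The sequence repeats with period 13.
So a(859) = a(0 + ((859-0) mod 13)) = a(1) = 16.

16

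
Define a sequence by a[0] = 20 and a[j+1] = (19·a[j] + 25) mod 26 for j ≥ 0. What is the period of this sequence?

12

Listing terms: a[0] = 20, a[1] = 15, a[2] = 24, a[3] = 13, a[4] = 12, a[5] = 19, a[6] = 22, a[7] = 1, a[8] = 18, a[9] = 3, a[10] = 4, a[11] = 23, a[12] = 20.
The sequence repeats with period 12.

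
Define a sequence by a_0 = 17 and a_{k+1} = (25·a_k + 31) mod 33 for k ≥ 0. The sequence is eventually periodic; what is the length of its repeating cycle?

15

Computing terms: a_0 = 17; a_1 = 27; a_2 = 13; a_3 = 26; a_4 = 21; a_5 = 28; a_6 = 5; a_7 = 24; a_8 = 4; a_9 = 32; a_{10} = 6; a_{11} = 16; a_{12} = 2; a_{13} = 15; a_{14} = 10; a_{15} = 17.
The sequence repeats with period 15.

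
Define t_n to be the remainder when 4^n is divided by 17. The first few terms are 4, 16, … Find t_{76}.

Listing terms: t_1 = 4,  t_2 = 16,  t_3 = 13,  t_4 = 1,  t_5 = 4.
Since t_5 = t_1 = 4, the sequence is periodic with period 4.
(76 - 1) mod 4 = 3, so t_{76} = t_4 = 1.

1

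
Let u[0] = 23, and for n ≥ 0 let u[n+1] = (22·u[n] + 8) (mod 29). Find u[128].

6

We have u[0] = 23, u[1] = 21, u[2] = 6, u[3] = 24, u[4] = 14, u[5] = 26, u[6] = 0, u[7] = 8, u[8] = 10, u[9] = 25, u[10] = 7, u[11] = 17, u[12] = 5, u[13] = 2, u[14] = 23.
Since u[14] = u[0] = 23, the sequence is periodic with period 14.
(128 - 0) mod 14 = 2, so u[128] = u[2] = 6.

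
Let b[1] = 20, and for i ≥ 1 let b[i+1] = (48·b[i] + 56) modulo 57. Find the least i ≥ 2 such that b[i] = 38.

13

We have b[1] = 20,  b[2] = 47,  b[3] = 32,  b[4] = 53,  b[5] = 35,  b[6] = 26,  b[7] = 50,  b[8] = 5,  b[9] = 11,  b[10] = 14,  b[11] = 44,  b[12] = 2,  b[13] = 38,  b[14] = 56,  b[15] = 8,  b[16] = 41,  b[17] = 29,  b[18] = 23,  b[19] = 20.
Since b[19] = b[1] = 20, the sequence is periodic with period 18.
The value 38 first appears (with i ≥ 2) at b[13].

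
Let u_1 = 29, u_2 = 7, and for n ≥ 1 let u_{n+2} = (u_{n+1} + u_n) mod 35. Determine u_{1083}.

6

Computing terms: u_1 = 29, u_2 = 7, u_3 = 1, u_4 = 8, u_5 = 9, u_6 = 17, u_7 = 26, u_8 = 8, u_9 = 34, u_{10} = 7, u_{11} = 6, u_{12} = 13, u_{13} = 19, u_{14} = 32, u_{15} = 16, u_{16} = 13, u_{17} = 29, u_{18} = 7.
The sequence repeats with period 16.
(1083 - 1) mod 16 = 10, so u_{1083} = u_{11} = 6.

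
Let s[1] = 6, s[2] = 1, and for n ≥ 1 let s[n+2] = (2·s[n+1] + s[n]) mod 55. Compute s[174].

46

We have s[1] = 6,  s[2] = 1,  s[3] = 8,  s[4] = 17,  s[5] = 42,  s[6] = 46,  s[7] = 24,  s[8] = 39,  s[9] = 47,  s[10] = 23,  s[11] = 38,  s[12] = 44,  s[13] = 16,  s[14] = 21,  s[15] = 3,  s[16] = 27,  s[17] = 2,  s[18] = 31,  s[19] = 9,  s[20] = 49,  s[21] = 52,  s[22] = 43,  s[23] = 28,  s[24] = 44,  s[25] = 6,  s[26] = 1.
The sequence repeats with period 24.
(174 - 1) mod 24 = 5, so s[174] = s[6] = 46.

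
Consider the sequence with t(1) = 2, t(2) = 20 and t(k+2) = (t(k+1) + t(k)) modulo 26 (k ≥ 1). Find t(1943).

Listing terms: t(1) = 2; t(2) = 20; t(3) = 22; t(4) = 16; t(5) = 12; t(6) = 2; t(7) = 14; t(8) = 16; t(9) = 4; t(10) = 20; t(11) = 24; t(12) = 18; t(13) = 16; t(14) = 8; t(15) = 24; t(16) = 6; t(17) = 4; t(18) = 10; t(19) = 14; t(20) = 24; t(21) = 12; t(22) = 10; t(23) = 22; t(24) = 6; t(25) = 2; t(26) = 8; t(27) = 10; t(28) = 18; t(29) = 2; t(30) = 20.
The sequence repeats with period 28.
(1943 - 1) mod 28 = 10, so t(1943) = t(11) = 24.

24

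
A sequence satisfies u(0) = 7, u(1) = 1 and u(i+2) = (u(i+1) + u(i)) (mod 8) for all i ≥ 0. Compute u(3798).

3

u(0) = 7, u(1) = 1, u(2) = 0, u(3) = 1, u(4) = 1, u(5) = 2, u(6) = 3, u(7) = 5, u(8) = 0, u(9) = 5, u(10) = 5, u(11) = 2, u(12) = 7, u(13) = 1.
Since (u(12), u(13)) = (u(0), u(1)) = (7, 1) (two consecutive terms determine the rest), the sequence is periodic with period 12.
(3798 - 0) mod 12 = 6, so u(3798) = u(6) = 3.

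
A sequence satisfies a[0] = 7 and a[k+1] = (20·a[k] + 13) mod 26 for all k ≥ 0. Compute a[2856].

Listing terms: a[0] = 7; a[1] = 23; a[2] = 5; a[3] = 9; a[4] = 11; a[5] = 25; a[6] = 19; a[7] = 3; a[8] = 21; a[9] = 17; a[10] = 15; a[11] = 1; a[12] = 7.
Since a[12] = a[0] = 7, the sequence is periodic with period 12.
(2856 - 0) mod 12 = 0, so a[2856] = a[0] = 7.

7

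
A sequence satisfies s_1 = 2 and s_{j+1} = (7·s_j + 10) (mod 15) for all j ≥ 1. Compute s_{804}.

Listing terms: s_1 = 2; s_2 = 9; s_3 = 13; s_4 = 11; s_5 = 12; s_6 = 4; s_7 = 8; s_8 = 6; s_9 = 7; s_{10} = 14; s_{11} = 3; s_{12} = 1; s_{13} = 2.
The sequence repeats with period 12.
So s_{804} = s_{1 + ((804-1) mod 12)} = s_{12} = 1.

1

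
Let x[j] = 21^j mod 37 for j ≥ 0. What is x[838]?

16

Listing terms: x[0] = 1; x[1] = 21; x[2] = 34; x[3] = 11; x[4] = 9; x[5] = 4; x[6] = 10; x[7] = 25; x[8] = 7; x[9] = 36; x[10] = 16; x[11] = 3; x[12] = 26; x[13] = 28; x[14] = 33; x[15] = 27; x[16] = 12; x[17] = 30; x[18] = 1.
The sequence repeats with period 18.
(838 - 0) mod 18 = 10, so x[838] = x[10] = 16.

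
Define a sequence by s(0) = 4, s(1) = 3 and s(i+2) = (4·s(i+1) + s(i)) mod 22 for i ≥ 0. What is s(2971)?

s(0) = 4,  s(1) = 3,  s(2) = 16,  s(3) = 1,  s(4) = 20,  s(5) = 15,  s(6) = 14,  s(7) = 5,  s(8) = 12,  s(9) = 9,  s(10) = 4,  s(11) = 3.
Since (s(10), s(11)) = (s(0), s(1)) = (4, 3) (two consecutive terms determine the rest), the sequence is periodic with period 10.
(2971 - 0) mod 10 = 1, so s(2971) = s(1) = 3.

3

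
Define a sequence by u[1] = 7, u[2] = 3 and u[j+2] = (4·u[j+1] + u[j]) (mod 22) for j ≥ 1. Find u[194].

We have u[1] = 7, u[2] = 3, u[3] = 19, u[4] = 13, u[5] = 5, u[6] = 11, u[7] = 5, u[8] = 9, u[9] = 19, u[10] = 19, u[11] = 7, u[12] = 3.
The sequence repeats with period 10.
So u[194] = u[1 + ((194-1) mod 10)] = u[4] = 13.

13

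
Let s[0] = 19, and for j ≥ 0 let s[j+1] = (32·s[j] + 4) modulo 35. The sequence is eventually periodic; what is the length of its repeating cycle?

12

Computing terms: s[0] = 19, s[1] = 17, s[2] = 23, s[3] = 5, s[4] = 24, s[5] = 2, s[6] = 33, s[7] = 10, s[8] = 9, s[9] = 12, s[10] = 3, s[11] = 30, s[12] = 19.
The sequence repeats with period 12.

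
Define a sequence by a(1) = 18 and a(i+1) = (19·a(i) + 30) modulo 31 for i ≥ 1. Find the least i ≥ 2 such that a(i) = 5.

We have a(1) = 18, a(2) = 0, a(3) = 30, a(4) = 11, a(5) = 22, a(6) = 14, a(7) = 17, a(8) = 12, a(9) = 10, a(10) = 3, a(11) = 25, a(12) = 9, a(13) = 15, a(14) = 5, a(15) = 1, a(16) = 18.
The sequence repeats with period 15.
The value 5 first appears (with i ≥ 2) at a(14).

14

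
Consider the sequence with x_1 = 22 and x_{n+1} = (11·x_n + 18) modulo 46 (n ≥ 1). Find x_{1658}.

36

We have x_1 = 22; x_2 = 30; x_3 = 26; x_4 = 28; x_5 = 4; x_6 = 16; x_7 = 10; x_8 = 36; x_9 = 0; x_{10} = 18; x_{11} = 32; x_{12} = 2; x_{13} = 40; x_{14} = 44; x_{15} = 42; x_{16} = 20; x_{17} = 8; x_{18} = 14; x_{19} = 34; x_{20} = 24; x_{21} = 6; x_{22} = 38; x_{23} = 22.
The sequence repeats with period 22.
So x_{1658} = x_{1 + ((1658-1) mod 22)} = x_8 = 36.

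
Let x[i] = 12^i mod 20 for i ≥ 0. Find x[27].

Listing terms: x[0] = 1,  x[1] = 12,  x[2] = 4,  x[3] = 8,  x[4] = 16,  x[5] = 12.
Since x[5] = x[1] = 12, the sequence is eventually periodic: after a pre-period of length 1 it cycles with period 4.
For i ≥ 1, x[i] depends only on (i - 1) mod 4. (27 - 1) mod 4 = 2, so x[27] = x[3] = 8.

8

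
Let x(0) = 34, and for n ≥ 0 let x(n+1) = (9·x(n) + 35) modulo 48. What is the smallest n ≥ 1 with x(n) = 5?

1

Computing terms: x(0) = 34; x(1) = 5; x(2) = 32; x(3) = 35; x(4) = 14; x(5) = 17; x(6) = 44; x(7) = 47; x(8) = 26; x(9) = 29; x(10) = 8; x(11) = 11; x(12) = 38; x(13) = 41; x(14) = 20; x(15) = 23; x(16) = 2; x(17) = 5.
Since x(17) = x(1) = 5, the sequence is eventually periodic: after a pre-period of length 1 it cycles with period 16.
The value 5 first appears (with n ≥ 1) at x(1).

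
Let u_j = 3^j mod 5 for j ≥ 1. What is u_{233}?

3

We have u_1 = 3,  u_2 = 4,  u_3 = 2,  u_4 = 1,  u_5 = 3.
The sequence repeats with period 4.
So u_{233} = u_{1 + ((233-1) mod 4)} = u_1 = 3.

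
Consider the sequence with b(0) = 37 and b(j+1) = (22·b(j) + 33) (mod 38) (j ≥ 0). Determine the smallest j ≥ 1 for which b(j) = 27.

15

b(0) = 37,  b(1) = 11,  b(2) = 9,  b(3) = 3,  b(4) = 23,  b(5) = 7,  b(6) = 35,  b(7) = 5,  b(8) = 29,  b(9) = 25,  b(10) = 13,  b(11) = 15,  b(12) = 21,  b(13) = 1,  b(14) = 17,  b(15) = 27,  b(16) = 19,  b(17) = 33,  b(18) = 37.
The sequence repeats with period 18.
The value 27 first appears (with j ≥ 1) at b(15).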